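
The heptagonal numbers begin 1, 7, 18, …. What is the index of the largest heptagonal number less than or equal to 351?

12

Solve n(5n−3)/2 ≤ 351 for integer n.
n = 12 gives 342 ≤ 351, while n = 13 gives 403 > 351; so the answer is index 12.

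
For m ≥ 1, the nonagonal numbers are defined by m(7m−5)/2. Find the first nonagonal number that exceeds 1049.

1089

Solve n(7n−5)/2 > 1049 for integer n.
The largest n with value ≤ 1049 is 17 (since 969 ≤ 1049 < 1089), so the first above is n = 18, value 1089.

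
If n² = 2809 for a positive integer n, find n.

We need n² = 2809, so n = √2809 = 53.
Check: 53² = 2809. ✓

53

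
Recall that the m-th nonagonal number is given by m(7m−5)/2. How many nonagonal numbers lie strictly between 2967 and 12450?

30

The n-th nonagonal number is n(7n−5)/2.
Smallest index with value > 2967: n = 30 (giving 3075).
Largest index with value < 12450: n = 59 (giving 12036).
Indices 30 through 59: 30 terms.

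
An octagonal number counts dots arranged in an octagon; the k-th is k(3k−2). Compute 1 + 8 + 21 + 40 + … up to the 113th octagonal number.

1449225

Σ i(3i−2) = 3Σi² − 2Σi over i = 1..113.
Σi = 6441 and Σi² = 487369.
3·487369 − 2·6441 = 1449225.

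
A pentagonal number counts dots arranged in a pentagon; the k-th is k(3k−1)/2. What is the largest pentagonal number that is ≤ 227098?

Solve n(3n−1)/2 ≤ 227098 for integer n.
n = 389 gives 226787 ≤ 227098, while n = 390 gives 227955 > 227098; so the answer is 226787.

226787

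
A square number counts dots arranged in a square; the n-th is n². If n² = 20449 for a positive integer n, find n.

We need n² = 20449, so n = √20449 = 143.

143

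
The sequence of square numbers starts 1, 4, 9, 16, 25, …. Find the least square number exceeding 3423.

3481

Solve n² > 3423 for integer n.
The largest n with value ≤ 3423 is 58 (since 3364 ≤ 3423 < 3481), so the first above is n = 59, value 3481.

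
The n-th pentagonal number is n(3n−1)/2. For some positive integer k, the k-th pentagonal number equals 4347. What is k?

Set n(3n−1)/2 = 4347, giving 3n² − n − 8694 = 0.
The discriminant is 1 + 24·4347 = 104329, and √104329 = 323.
So n = (1 + 323) / 6 = 324/6 = 54.

54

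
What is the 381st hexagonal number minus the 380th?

Consecutive hexagonal numbers differ by 4n − 3: here 4·381 − 3 = 1521.

1521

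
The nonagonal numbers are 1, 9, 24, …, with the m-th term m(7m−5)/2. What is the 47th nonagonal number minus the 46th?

323

Consecutive nonagonal numbers differ by 7n − 6: here 7·47 − 6 = 323.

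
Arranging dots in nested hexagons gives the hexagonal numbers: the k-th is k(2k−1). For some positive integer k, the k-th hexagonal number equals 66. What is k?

6

Set n(2n−1) = 66, giving 2n² − n − 66 = 0.
So n = (1 + 23) / 4 = 24/4 = 6.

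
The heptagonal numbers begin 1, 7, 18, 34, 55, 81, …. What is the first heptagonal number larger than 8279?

8323

Solve n(5n−3)/2 > 8279 for integer n.
The largest n with value ≤ 8279 is 57 (since 8037 ≤ 8279 < 8323), so the first above is n = 58, value 8323.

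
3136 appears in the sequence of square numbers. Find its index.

We need n² = 3136, so n = √3136 = 56.

56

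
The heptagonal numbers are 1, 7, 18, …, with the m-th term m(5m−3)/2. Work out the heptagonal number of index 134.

The 134th heptagonal number is n(5n−3)/2 with n = 134.
134·(5·134 − 3)/2 = 134·667/2 = 44689.

44689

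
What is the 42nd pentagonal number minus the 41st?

Consecutive pentagonal numbers differ by 3n − 2: here 3·42 − 2 = 124.

124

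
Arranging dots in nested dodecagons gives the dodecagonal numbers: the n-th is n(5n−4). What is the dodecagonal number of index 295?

433945

The 295th dodecagonal number is n(5n−4) with n = 295.
295·(5·295 − 4) = 295·1471 = 433945.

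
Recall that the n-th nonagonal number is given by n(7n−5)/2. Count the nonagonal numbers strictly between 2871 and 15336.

The n-th nonagonal number is n(7n−5)/2.
Smallest index with value > 2871: n = 30 (giving 3075).
Largest index with value < 15336: n = 66 (giving 15081).
Indices 30 through 66: 37 terms.

37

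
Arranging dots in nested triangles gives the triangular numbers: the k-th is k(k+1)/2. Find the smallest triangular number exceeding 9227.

Solve n(n+1)/2 > 9227 for integer n.
The largest n with value ≤ 9227 is 135 (since 9180 ≤ 9227 < 9316), so the first above is n = 136, value 9316.

9316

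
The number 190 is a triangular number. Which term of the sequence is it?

Set n(n+1)/2 = 190, giving n² + n − 380 = 0.
So n = (-1 + 39) / 2 = 38/2 = 19.

19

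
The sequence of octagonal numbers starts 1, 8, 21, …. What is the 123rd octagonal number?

45141

123·(3·123 − 2) = 123·367 = 45141.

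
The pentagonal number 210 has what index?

12

Set n(3n−1)/2 = 210, giving 3n² − n − 420 = 0.
So n = (1 + 71) / 6 = 72/6 = 12.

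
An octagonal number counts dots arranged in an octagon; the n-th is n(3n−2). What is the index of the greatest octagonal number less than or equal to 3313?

Solve n(3n−2) ≤ 3313 for integer n.
n = 33 gives 3201 ≤ 3313, while n = 34 gives 3400 > 3313; so the answer is index 33.

33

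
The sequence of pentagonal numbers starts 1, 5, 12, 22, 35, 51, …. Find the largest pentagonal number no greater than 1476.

1426

Solve n(3n−1)/2 ≤ 1476 for integer n.
n = 31 gives 1426 ≤ 1476, while n = 32 gives 1520 > 1476; so the answer is 1426.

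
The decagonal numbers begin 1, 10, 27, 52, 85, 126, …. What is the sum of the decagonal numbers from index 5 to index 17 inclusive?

6591

Σ i(4i−3) = 4Σi² − 3Σi over i = 5..17.
Σi = 153 − 10 = 143 and Σi² = 1785 − 30 = 1755.
4·1755 − 3·143 = 6591.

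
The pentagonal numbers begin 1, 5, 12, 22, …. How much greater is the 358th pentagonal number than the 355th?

3207

358·(3·358 − 1)/2 = 192067 and 355·(3·355 − 1)/2 = 188860.
Difference: 192067 − 188860 = 3207.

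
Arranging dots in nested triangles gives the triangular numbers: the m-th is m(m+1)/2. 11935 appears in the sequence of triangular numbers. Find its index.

154

Set n(n+1)/2 = 11935, giving n² + n − 23870 = 0.
The discriminant is 1 + 8·11935 = 95481, and √95481 = 309.
So n = (-1 + 309) / 2 = 308/2 = 154.
Check: 154·155/2 = 11935. ✓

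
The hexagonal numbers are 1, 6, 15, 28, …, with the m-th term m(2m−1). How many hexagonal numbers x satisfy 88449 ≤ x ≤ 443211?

The n-th hexagonal number is n(2n−1).
Smallest index with value ≥ 88449: n = 211 (giving 88831).
Largest index with value ≤ 443211: n = 471 (giving 443211).
Indices 211 through 471: 261 terms.

261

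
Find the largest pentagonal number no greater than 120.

117

Solve n(3n−1)/2 ≤ 120 for integer n.
n = 9 gives 117 ≤ 120, while n = 10 gives 145 > 120; so the answer is 117.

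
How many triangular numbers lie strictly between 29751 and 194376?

The n-th triangular number is n(n+1)/2.
Smallest index with value > 29751: n = 244 (giving 29890).
Largest index with value < 194376: n = 622 (giving 193753).
Indices 244 through 622: 379 terms.

379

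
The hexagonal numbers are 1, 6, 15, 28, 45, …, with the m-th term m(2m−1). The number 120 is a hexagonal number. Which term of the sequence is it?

Set n(2n−1) = 120, giving 2n² − n − 120 = 0.
So n = (1 + 31) / 4 = 32/4 = 8.
Check: 8·(2·8 − 1) = 120. ✓

8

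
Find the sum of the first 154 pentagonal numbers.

1837990

Σ i(3i−1)/2 = (3Σi² − Σi) / 2 over i = 1..154.
Σi = 11935 and Σi² = 1229305.
(3·1229305 − 1·11935) / 2 = 3675980/2 = 1837990.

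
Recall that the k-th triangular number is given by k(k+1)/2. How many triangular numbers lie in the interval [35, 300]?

17

The n-th triangular number is n(n+1)/2.
Smallest index with value ≥ 35: n = 8 (giving 36).
Largest index with value ≤ 300: n = 24 (giving 300).
Indices 8 through 24: 17 terms.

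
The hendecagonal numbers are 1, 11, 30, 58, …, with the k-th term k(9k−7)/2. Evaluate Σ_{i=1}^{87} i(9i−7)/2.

Σ i(9i−7)/2 = (9Σi² − 7Σi) / 2 over i = 1..87.
Σi = 3828 and Σi² = 223300.
(9·223300 − 7·3828) / 2 = 1982904/2 = 991452.

991452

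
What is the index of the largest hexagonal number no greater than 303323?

Solve n(2n−1) ≤ 303323 for integer n.
n = 389 gives 302253 ≤ 303323, while n = 390 gives 303810 > 303323; so the answer is index 389.

389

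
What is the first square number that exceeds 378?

400

Solve n² > 378 for integer n.
The largest n with value ≤ 378 is 19 (since 361 ≤ 378 < 400), so the first above is n = 20, value 400.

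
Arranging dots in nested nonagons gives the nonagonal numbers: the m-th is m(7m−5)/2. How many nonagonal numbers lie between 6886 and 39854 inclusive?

The n-th nonagonal number is n(7n−5)/2.
Smallest index with value ≥ 6886: n = 45 (giving 6975).
Largest index with value ≤ 39854: n = 107 (giving 39804).
Indices 45 through 107: 63 terms.

63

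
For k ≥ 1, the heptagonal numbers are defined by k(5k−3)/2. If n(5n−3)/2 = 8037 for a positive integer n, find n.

Set n(5n−3)/2 = 8037, giving 5n² − 3n − 16074 = 0.
The discriminant is 9 + 40·8037 = 321489, and √321489 = 567.
So n = (3 + 567) / 10 = 570/10 = 57.
Check: 57·(5·57 − 3)/2 = 8037. ✓

57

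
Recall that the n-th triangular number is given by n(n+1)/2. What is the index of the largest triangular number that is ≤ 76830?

Solve n(n+1)/2 ≤ 76830 for integer n.
n = 391 gives 76636 ≤ 76830, while n = 392 gives 77028 > 76830; so the answer is index 391.

391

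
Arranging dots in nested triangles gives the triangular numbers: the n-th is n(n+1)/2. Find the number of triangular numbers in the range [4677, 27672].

The n-th triangular number is n(n+1)/2.
Smallest index with value ≥ 4677: n = 97 (giving 4753).
Largest index with value ≤ 27672: n = 234 (giving 27495).
Indices 97 through 234: 138 terms.

138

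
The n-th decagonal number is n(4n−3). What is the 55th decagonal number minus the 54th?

Consecutive decagonal numbers differ by 8n − 7: here 8·55 − 7 = 433.

433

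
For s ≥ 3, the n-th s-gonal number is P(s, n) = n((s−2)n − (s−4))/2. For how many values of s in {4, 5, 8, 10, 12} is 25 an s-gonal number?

1

s = 4: P(4, 5) = 25. ✓
s = 5: P(5, 4) = 22 and P(5, 5) = 35; 25 is not s-gonal.
s = 8: P(8, 3) = 21 and P(8, 4) = 40; 25 is not s-gonal.
s = 10: P(10, 2) = 10 and P(10, 3) = 27; 25 is not s-gonal.
s = 12: P(12, 2) = 12 and P(12, 3) = 33; 25 is not s-gonal.
Hits: s ∈ {4} → 1.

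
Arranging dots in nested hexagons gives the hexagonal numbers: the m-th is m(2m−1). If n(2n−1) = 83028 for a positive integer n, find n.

Set n(2n−1) = 83028, giving 2n² − n − 83028 = 0.
The discriminant is 1 + 8·83028 = 664225, and √664225 = 815.
So n = (1 + 815) / 4 = 816/4 = 204.
Check: 204·(2·204 − 1) = 83028. ✓

204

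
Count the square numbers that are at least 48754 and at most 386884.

402

The n-th square number is n².
Smallest index with value ≥ 48754: n = 221 (giving 48841).
Largest index with value ≤ 386884: n = 622 (giving 386884).
Indices 221 through 622: 402 terms.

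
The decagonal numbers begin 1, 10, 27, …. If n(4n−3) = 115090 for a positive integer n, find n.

170

Set n(4n−3) = 115090, giving 4n² − 3n − 115090 = 0.
The discriminant is 9 + 16·115090 = 1841449, and √1841449 = 1357.
So n = (3 + 1357) / 8 = 1360/8 = 170.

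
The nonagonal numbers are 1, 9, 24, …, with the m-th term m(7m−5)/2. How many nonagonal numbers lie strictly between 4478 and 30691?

57

The n-th nonagonal number is n(7n−5)/2.
Smallest index with value > 4478: n = 37 (giving 4699).
Largest index with value < 30691: n = 93 (giving 30039).
Indices 37 through 93: 57 terms.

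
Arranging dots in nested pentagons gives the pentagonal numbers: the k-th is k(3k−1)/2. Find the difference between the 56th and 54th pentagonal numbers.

56·(3·56 − 1)/2 = 4676 and 54·(3·54 − 1)/2 = 4347.
Difference: 4676 − 4347 = 329.

329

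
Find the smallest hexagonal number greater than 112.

120

Solve n(2n−1) > 112 for integer n.
The largest n with value ≤ 112 is 7 (since 91 ≤ 112 < 120), so the first above is n = 8, value 120.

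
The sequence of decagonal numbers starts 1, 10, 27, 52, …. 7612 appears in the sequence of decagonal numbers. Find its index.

Set n(4n−3) = 7612, giving 4n² − 3n − 7612 = 0.
The discriminant is 9 + 16·7612 = 121801, and √121801 = 349.
So n = (3 + 349) / 8 = 352/8 = 44.
Check: 44·(4·44 − 3) = 7612. ✓

44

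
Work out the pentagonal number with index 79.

9322

The 79th pentagonal number is n(3n−1)/2 with n = 79.
79·(3·79 − 1)/2 = 79·236/2 = 79·118 = 9322.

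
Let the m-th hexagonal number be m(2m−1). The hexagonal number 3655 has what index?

Set n(2n−1) = 3655, giving 2n² − n − 3655 = 0.
The discriminant is 1 + 8·3655 = 29241, and √29241 = 171.
So n = (1 + 171) / 4 = 172/4 = 43.

43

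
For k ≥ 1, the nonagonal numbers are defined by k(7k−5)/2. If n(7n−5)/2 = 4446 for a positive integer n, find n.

Set n(7n−5)/2 = 4446, giving 7n² − 5n − 8892 = 0.
The discriminant is 25 + 56·4446 = 249001, and √249001 = 499.
So n = (5 + 499) / 14 = 504/14 = 36.

36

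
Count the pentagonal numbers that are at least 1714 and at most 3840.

17

The n-th pentagonal number is n(3n−1)/2.
Smallest index with value ≥ 1714: n = 34 (giving 1717).
Largest index with value ≤ 3840: n = 50 (giving 3725).
Indices 34 through 50: 17 terms.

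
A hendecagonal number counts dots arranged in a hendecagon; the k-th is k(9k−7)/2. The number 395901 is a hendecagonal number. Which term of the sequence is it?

297

Set n(9n−7)/2 = 395901, giving 9n² − 7n − 791802 = 0.
So n = (7 + 5339) / 18 = 5346/18 = 297.
Check: 297·(9·297 − 7)/2 = 395901. ✓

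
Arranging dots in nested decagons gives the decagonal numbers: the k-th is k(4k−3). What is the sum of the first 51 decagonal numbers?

Σ i(4i−3) = 4Σi² − 3Σi over i = 1..51.
Σi = 1326 and Σi² = 45526.
4·45526 − 3·1326 = 178126.

178126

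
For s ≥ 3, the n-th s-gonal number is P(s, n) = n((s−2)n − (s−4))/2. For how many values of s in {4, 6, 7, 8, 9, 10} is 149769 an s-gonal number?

1

s = 4: P(4, 387) = 149769. ✓
s = 6: P(6, 273) = 148785 and P(6, 274) = 149878; 149769 is not s-gonal.
s = 7: P(7, 245) = 149695 and P(7, 246) = 150921; 149769 is not s-gonal.
s = 8: P(8, 223) = 148741 and P(8, 224) = 150080; 149769 is not s-gonal.
s = 9: P(9, 207) = 149454 and P(9, 208) = 150904; 149769 is not s-gonal.
s = 10: P(10, 193) = 148417 and P(10, 194) = 149962; 149769 is not s-gonal.
Hits: s ∈ {4} → 1.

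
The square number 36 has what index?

6

We need n² = 36, so n = √36 = 6.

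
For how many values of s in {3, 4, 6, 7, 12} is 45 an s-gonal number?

s = 3: P(3, 9) = 45. ✓
s = 4: P(4, 6) = 36 and P(4, 7) = 49; 45 is not s-gonal.
s = 6: P(6, 5) = 45. ✓
s = 7: P(7, 4) = 34 and P(7, 5) = 55; 45 is not s-gonal.
s = 12: P(12, 3) = 33 and P(12, 4) = 64; 45 is not s-gonal.
Hits: s ∈ {3, 6} → 2.

2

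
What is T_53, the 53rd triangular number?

1431

The 53rd triangular number is n(n+1)/2 with n = 53.
53·54/2 = 2862/2 = 1431.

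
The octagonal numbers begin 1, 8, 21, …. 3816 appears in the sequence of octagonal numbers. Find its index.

Set n(3n−2) = 3816, giving 3n² − 2n − 3816 = 0.
The discriminant is 4 + 12·3816 = 45796, and √45796 = 214.
So n = (2 + 214) / 6 = 216/6 = 36.

36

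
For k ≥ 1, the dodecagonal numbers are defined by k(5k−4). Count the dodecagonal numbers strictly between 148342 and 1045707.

285

The n-th dodecagonal number is n(5n−4).
Smallest index with value > 148342: n = 173 (giving 148953).
Largest index with value < 1045707: n = 457 (giving 1042417).
Indices 173 through 457: 285 terms.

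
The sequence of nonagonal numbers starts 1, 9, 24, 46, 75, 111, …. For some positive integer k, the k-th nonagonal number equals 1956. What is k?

24

Set n(7n−5)/2 = 1956, giving 7n² − 5n − 3912 = 0.
The discriminant is 25 + 56·1956 = 109561, and √109561 = 331.
So n = (5 + 331) / 14 = 336/14 = 24.
Check: 24·(7·24 − 5)/2 = 1956. ✓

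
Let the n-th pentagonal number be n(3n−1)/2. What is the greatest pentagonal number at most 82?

70

Solve n(3n−1)/2 ≤ 82 for integer n.
n = 7 gives 70 ≤ 82, while n = 8 gives 92 > 82; so the answer is 70.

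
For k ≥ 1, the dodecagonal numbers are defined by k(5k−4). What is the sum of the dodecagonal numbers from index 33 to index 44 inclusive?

87802

Σ i(5i−4) = 5Σi² − 4Σi over i = 33..44.
Σi = 990 − 528 = 462 and Σi² = 29370 − 11440 = 17930.
5·17930 − 4·462 = 87802.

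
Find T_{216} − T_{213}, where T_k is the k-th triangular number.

645

216·217/2 = 23436 and 213·214/2 = 22791.
Difference: 23436 − 22791 = 645.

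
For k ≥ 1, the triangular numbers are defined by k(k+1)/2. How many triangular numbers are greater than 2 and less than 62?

The n-th triangular number is n(n+1)/2.
Smallest index with value > 2: n = 2 (giving 3).
Largest index with value < 62: n = 10 (giving 55).
Indices 2 through 10: 9 terms.

9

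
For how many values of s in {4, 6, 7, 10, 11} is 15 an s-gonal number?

s = 4: P(4, 3) = 9 and P(4, 4) = 16; 15 is not s-gonal.
s = 6: P(6, 3) = 15. ✓
s = 7: P(7, 2) = 7 and P(7, 3) = 18; 15 is not s-gonal.
s = 10: P(10, 2) = 10 and P(10, 3) = 27; 15 is not s-gonal.
s = 11: P(11, 2) = 11 and P(11, 3) = 30; 15 is not s-gonal.
Hits: s ∈ {6} → 1.

1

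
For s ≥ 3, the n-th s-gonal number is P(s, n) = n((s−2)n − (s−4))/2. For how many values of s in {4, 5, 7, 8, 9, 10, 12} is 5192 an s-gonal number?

s = 4: P(4, 72) = 5184 and P(4, 73) = 5329; 5192 is not s-gonal.
s = 5: P(5, 59) = 5192. ✓
s = 7: P(7, 45) = 4995 and P(7, 46) = 5221; 5192 is not s-gonal.
s = 8: P(8, 41) = 4961 and P(8, 42) = 5208; 5192 is not s-gonal.
s = 9: P(9, 38) = 4959 and P(9, 39) = 5226; 5192 is not s-gonal.
s = 10: P(10, 36) = 5076 and P(10, 37) = 5365; 5192 is not s-gonal.
s = 12: P(12, 32) = 4992 and P(12, 33) = 5313; 5192 is not s-gonal.
Hits: s ∈ {5} → 1.

1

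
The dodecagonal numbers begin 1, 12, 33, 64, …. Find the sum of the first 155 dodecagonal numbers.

Σ i(5i−4) = 5Σi² − 4Σi over i = 1..155.
Σi = 12090 and Σi² = 1253330.
5·1253330 − 4·12090 = 6218290.

6218290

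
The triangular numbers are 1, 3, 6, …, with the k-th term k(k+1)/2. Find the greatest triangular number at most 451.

435

Solve n(n+1)/2 ≤ 451 for integer n.
n = 29 gives 435 ≤ 451, while n = 30 gives 465 > 451; so the answer is 435.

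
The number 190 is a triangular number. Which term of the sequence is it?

19

Set n(n+1)/2 = 190, giving n² + n − 380 = 0.
The discriminant is 1 + 8·190 = 1521, and √1521 = 39.
So n = (-1 + 39) / 2 = 38/2 = 19.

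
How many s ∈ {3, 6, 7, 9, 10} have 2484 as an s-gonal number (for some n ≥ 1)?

s = 3: P(3, 69) = 2415 and P(3, 70) = 2485; 2484 is not s-gonal.
s = 6: P(6, 35) = 2415 and P(6, 36) = 2556; 2484 is not s-gonal.
s = 7: P(7, 31) = 2356 and P(7, 32) = 2512; 2484 is not s-gonal.
s = 9: P(9, 27) = 2484. ✓
s = 10: P(10, 25) = 2425 and P(10, 26) = 2626; 2484 is not s-gonal.
Hits: s ∈ {9} → 1.

1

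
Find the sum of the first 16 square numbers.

Σ_{i=1}^{16} i² = 16·17·33/6 = 1496.

1496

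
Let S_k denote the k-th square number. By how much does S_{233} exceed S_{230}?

1389

233² = 54289 and 230² = 52900.
Difference: 54289 − 52900 = 1389.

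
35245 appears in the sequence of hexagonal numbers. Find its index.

Set n(2n−1) = 35245, giving 2n² − n − 35245 = 0.
The discriminant is 1 + 8·35245 = 281961, and √281961 = 531.
So n = (1 + 531) / 4 = 532/4 = 133.
Check: 133·(2·133 − 1) = 35245. ✓

133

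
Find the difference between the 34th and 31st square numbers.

34² = 1156 and 31² = 961.
Difference: 1156 − 961 = 195.

195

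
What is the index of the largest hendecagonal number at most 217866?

220

Solve n(9n−7)/2 ≤ 217866 for integer n.
n = 220 gives 217030 ≤ 217866, while n = 221 gives 219011 > 217866; so the answer is index 220.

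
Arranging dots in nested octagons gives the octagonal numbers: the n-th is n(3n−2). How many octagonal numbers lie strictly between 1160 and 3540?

14

The n-th octagonal number is n(3n−2).
Smallest index with value > 1160: n = 21 (giving 1281).
Largest index with value < 3540: n = 34 (giving 3400).
Indices 21 through 34: 14 terms.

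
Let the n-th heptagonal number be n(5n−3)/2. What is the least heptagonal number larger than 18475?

Solve n(5n−3)/2 > 18475 for integer n.
The largest n with value ≤ 18475 is 86 (since 18361 ≤ 18475 < 18792), so the first above is n = 87, value 18792.

18792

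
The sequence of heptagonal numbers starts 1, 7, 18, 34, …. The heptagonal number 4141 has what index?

41

Set n(5n−3)/2 = 4141, giving 5n² − 3n − 8282 = 0.
The discriminant is 9 + 40·4141 = 165649, and √165649 = 407.
So n = (3 + 407) / 10 = 410/10 = 41.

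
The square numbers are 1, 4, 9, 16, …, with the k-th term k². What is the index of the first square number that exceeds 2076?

46

Solve n² > 2076 for integer n.
The largest n with value ≤ 2076 is 45 (since 2025 ≤ 2076 < 2116), so the first above is n = 46, value 2116.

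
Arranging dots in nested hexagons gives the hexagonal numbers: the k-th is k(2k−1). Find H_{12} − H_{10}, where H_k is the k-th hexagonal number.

86

12·(2·12 − 1) = 276 and 10·(2·10 − 1) = 190.
Difference: 276 − 190 = 86.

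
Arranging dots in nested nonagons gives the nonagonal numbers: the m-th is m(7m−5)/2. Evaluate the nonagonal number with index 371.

The 371st nonagonal number is n(7n−5)/2 with n = 371.
371·(7·371 − 5)/2 = 371·2592/2 = 371·1296 = 480816.

480816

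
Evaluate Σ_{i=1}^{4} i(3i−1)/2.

Σ i(3i−1)/2 = (3Σi² − Σi) / 2 over i = 1..4.
Σi = 10 and Σi² = 30.
(3·30 − 1·10) / 2 = 80/2 = 40.

40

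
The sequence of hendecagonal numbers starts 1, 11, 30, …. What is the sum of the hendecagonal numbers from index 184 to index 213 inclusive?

Σ i(9i−7)/2 = (9Σi² − 7Σi) / 2 over i = 184..213.
Σi = 22791 − 16836 = 5955 and Σi² = 3243919 − 2059604 = 1184315.
(9·1184315 − 7·5955) / 2 = 10617150/2 = 5308575.

5308575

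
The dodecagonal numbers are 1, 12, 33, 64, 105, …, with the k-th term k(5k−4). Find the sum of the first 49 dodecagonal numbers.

Σ i(5i−4) = 5Σi² − 4Σi over i = 1..49.
Σi = 1225 and Σi² = 40425.
5·40425 − 4·1225 = 197225.

197225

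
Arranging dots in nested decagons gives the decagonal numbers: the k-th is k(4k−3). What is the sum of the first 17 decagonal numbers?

Σ i(4i−3) = 4Σi² − 3Σi over i = 1..17.
Σi = 153 and Σi² = 1785.
4·1785 − 3·153 = 6681.

6681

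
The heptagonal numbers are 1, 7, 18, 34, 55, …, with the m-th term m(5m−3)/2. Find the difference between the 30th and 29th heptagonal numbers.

146

Consecutive heptagonal numbers differ by 5n − 4: here 5·30 − 4 = 146.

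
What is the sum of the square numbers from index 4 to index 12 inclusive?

Σ_{i=4}^{12} i² = 650 − 14 = 636.

636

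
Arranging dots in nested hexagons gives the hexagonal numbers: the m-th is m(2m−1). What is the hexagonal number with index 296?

174936

296·(2·296 − 1) = 296·591 = 174936.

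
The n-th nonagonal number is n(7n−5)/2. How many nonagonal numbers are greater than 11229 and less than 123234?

130

The n-th nonagonal number is n(7n−5)/2.
Smallest index with value > 11229: n = 58 (giving 11629).
Largest index with value < 123234: n = 187 (giving 121924).
Indices 58 through 187: 130 terms.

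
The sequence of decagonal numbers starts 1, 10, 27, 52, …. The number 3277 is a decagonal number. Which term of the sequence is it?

29

Set n(4n−3) = 3277, giving 4n² − 3n − 3277 = 0.
So n = (3 + 229) / 8 = 232/8 = 29.
Check: 29·(4·29 − 3) = 3277. ✓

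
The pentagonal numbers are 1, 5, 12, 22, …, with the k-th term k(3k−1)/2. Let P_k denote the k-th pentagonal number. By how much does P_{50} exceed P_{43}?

50·(3·50 − 1)/2 = 3725 and 43·(3·43 − 1)/2 = 2752.
Difference: 3725 − 2752 = 973.

973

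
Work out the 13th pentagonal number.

247

The 13th pentagonal number is n(3n−1)/2 with n = 13.
13·(3·13 − 1)/2 = 13·38/2 = 13·19 = 247.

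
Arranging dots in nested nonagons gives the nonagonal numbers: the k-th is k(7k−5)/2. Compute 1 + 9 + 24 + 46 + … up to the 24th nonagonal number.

Σ i(7i−5)/2 = (7Σi² − 5Σi) / 2 over i = 1..24.
Σi = 300 and Σi² = 4900.
(7·4900 − 5·300) / 2 = 32800/2 = 16400.

16400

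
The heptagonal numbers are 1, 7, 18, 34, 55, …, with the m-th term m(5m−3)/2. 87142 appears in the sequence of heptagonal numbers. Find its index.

Set n(5n−3)/2 = 87142, giving 5n² − 3n − 174284 = 0.
The discriminant is 9 + 40·87142 = 3485689, and √3485689 = 1867.
So n = (3 + 1867) / 10 = 1870/10 = 187.

187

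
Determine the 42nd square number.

1764

The 42nd square number is n² with n = 42.
42² = 1764.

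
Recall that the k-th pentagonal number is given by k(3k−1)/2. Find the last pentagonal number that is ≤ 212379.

211876

Solve n(3n−1)/2 ≤ 212379 for integer n.
n = 376 gives 211876 ≤ 212379, while n = 377 gives 213005 > 212379; so the answer is 211876.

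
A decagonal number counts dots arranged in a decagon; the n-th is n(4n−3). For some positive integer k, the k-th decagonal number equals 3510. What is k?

Set n(4n−3) = 3510, giving 4n² − 3n − 3510 = 0.
The discriminant is 9 + 16·3510 = 56169, and √56169 = 237.
So n = (3 + 237) / 8 = 240/8 = 30.
Check: 30·(4·30 − 3) = 3510. ✓

30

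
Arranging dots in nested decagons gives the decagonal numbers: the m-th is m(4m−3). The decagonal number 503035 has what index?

355

Set n(4n−3) = 503035, giving 4n² − 3n − 503035 = 0.
The discriminant is 9 + 16·503035 = 8048569, and √8048569 = 2837.
So n = (3 + 2837) / 8 = 2840/8 = 355.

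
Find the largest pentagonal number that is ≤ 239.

Solve n(3n−1)/2 ≤ 239 for integer n.
n = 12 gives 210 ≤ 239, while n = 13 gives 247 > 239; so the answer is 210.

210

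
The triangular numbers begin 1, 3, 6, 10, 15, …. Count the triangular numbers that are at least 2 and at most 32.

The n-th triangular number is n(n+1)/2.
Smallest index with value ≥ 2: n = 2 (giving 3).
Largest index with value ≤ 32: n = 7 (giving 28).
Indices 2 through 7: 6 terms.

6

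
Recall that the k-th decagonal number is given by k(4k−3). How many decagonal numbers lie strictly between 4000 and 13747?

The n-th decagonal number is n(4n−3).
Smallest index with value > 4000: n = 33 (giving 4257).
Largest index with value < 13747: n = 58 (giving 13282).
Indices 33 through 58: 26 terms.

26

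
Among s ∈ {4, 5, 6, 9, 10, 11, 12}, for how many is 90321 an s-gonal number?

1

s = 4: P(4, 300) = 90000 and P(4, 301) = 90601; 90321 is not s-gonal.
s = 5: P(5, 245) = 89915 and P(5, 246) = 90651; 90321 is not s-gonal.
s = 6: P(6, 212) = 89676 and P(6, 213) = 90525; 90321 is not s-gonal.
s = 9: P(9, 161) = 90321. ✓
s = 10: P(10, 150) = 89550 and P(10, 151) = 90751; 90321 is not s-gonal.
s = 11: P(11, 142) = 90241 and P(11, 143) = 91520; 90321 is not s-gonal.
s = 12: P(12, 134) = 89244 and P(12, 135) = 90585; 90321 is not s-gonal.
Hits: s ∈ {9} → 1.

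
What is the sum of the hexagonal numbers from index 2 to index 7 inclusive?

251

Σ i(2i−1) = 2Σi² − Σi over i = 2..7.
Σi = 28 − 1 = 27 and Σi² = 140 − 1 = 139.
2·139 − 1·27 = 251.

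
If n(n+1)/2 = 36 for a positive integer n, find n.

8

Set n(n+1)/2 = 36, giving n² + n − 72 = 0.
So n = (-1 + 17) / 2 = 16/2 = 8.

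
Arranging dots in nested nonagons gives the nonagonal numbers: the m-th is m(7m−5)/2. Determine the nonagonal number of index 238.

197659

The 238th nonagonal number is n(7n−5)/2 with n = 238.
238·(7·238 − 5)/2 = 238·1661/2 = 197659.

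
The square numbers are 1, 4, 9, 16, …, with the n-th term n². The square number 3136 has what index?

56

We need n² = 3136, so n = √3136 = 56.
Check: 56² = 3136. ✓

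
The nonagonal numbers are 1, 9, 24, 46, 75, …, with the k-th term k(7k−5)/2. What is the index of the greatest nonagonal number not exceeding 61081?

132

Solve n(7n−5)/2 ≤ 61081 for integer n.
n = 132 gives 60654 ≤ 61081, while n = 133 gives 61579 > 61081; so the answer is index 132.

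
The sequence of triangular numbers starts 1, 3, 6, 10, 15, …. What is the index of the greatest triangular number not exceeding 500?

31

Solve n(n+1)/2 ≤ 500 for integer n.
n = 31 gives 496 ≤ 500, while n = 32 gives 528 > 500; so the answer is index 31.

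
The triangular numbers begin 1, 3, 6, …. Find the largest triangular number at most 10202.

10153

Solve n(n+1)/2 ≤ 10202 for integer n.
n = 142 gives 10153 ≤ 10202, while n = 143 gives 10296 > 10202; so the answer is 10153.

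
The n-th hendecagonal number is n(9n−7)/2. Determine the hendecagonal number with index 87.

33756

The 87th hendecagonal number is n(9n−7)/2 with n = 87.
87·(9·87 − 7)/2 = 87·776/2 = 87·388 = 33756.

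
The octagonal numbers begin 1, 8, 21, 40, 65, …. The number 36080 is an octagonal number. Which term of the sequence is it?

Set n(3n−2) = 36080, giving 3n² − 2n − 36080 = 0.
The discriminant is 4 + 12·36080 = 432964, and √432964 = 658.
So n = (2 + 658) / 6 = 660/6 = 110.
Check: 110·(3·110 − 2) = 36080. ✓

110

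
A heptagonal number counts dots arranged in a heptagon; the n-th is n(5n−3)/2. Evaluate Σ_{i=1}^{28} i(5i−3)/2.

18676

Σ i(5i−3)/2 = (5Σi² − 3Σi) / 2 over i = 1..28.
Σi = 406 and Σi² = 7714.
(5·7714 − 3·406) / 2 = 37352/2 = 18676.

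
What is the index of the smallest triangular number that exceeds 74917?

387

Solve n(n+1)/2 > 74917 for integer n.
The largest n with value ≤ 74917 is 386 (since 74691 ≤ 74917 < 75078), so the first above is n = 387, value 75078.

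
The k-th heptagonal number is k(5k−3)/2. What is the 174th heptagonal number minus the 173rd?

Consecutive heptagonal numbers differ by 5n − 4: here 5·174 − 4 = 866.

866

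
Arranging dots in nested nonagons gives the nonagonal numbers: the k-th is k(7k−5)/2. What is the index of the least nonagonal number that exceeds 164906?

Solve n(7n−5)/2 > 164906 for integer n.
The largest n with value ≤ 164906 is 217 (since 164269 ≤ 164906 < 165789), so the first above is n = 218, value 165789.

218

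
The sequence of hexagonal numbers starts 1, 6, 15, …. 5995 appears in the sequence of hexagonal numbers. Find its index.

55

Set n(2n−1) = 5995, giving 2n² − n − 5995 = 0.
The discriminant is 1 + 8·5995 = 47961, and √47961 = 219.
So n = (1 + 219) / 4 = 220/4 = 55.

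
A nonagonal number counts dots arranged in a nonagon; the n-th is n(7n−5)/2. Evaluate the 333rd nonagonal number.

The 333rd nonagonal number is n(7n−5)/2 with n = 333.
333·(7·333 − 5)/2 = 333·2326/2 = 333·1163 = 387279.

387279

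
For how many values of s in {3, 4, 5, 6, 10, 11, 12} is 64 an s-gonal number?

s = 3: P(3, 10) = 55 and P(3, 11) = 66; 64 is not s-gonal.
s = 4: P(4, 8) = 64. ✓
s = 5: P(5, 6) = 51 and P(5, 7) = 70; 64 is not s-gonal.
s = 6: P(6, 5) = 45 and P(6, 6) = 66; 64 is not s-gonal.
s = 10: P(10, 4) = 52 and P(10, 5) = 85; 64 is not s-gonal.
s = 11: P(11, 4) = 58 and P(11, 5) = 95; 64 is not s-gonal.
s = 12: P(12, 4) = 64. ✓
Hits: s ∈ {4, 12} → 2.

2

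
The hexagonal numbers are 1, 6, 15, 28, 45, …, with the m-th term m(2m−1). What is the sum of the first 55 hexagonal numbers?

Σ i(2i−1) = 2Σi² − Σi over i = 1..55.
Σi = 1540 and Σi² = 56980.
2·56980 − 1·1540 = 112420.

112420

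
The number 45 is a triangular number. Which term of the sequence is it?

9

Set n(n+1)/2 = 45, giving n² + n − 90 = 0.
The discriminant is 1 + 8·45 = 361, and √361 = 19.
So n = (-1 + 19) / 2 = 18/2 = 9.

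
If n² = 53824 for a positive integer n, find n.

232

We need n² = 53824, so n = √53824 = 232.
Check: 232² = 53824. ✓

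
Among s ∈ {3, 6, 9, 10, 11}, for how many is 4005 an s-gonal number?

2

s = 3: P(3, 89) = 4005. ✓
s = 6: P(6, 45) = 4005. ✓
s = 9: P(9, 34) = 3961 and P(9, 35) = 4200; 4005 is not s-gonal.
s = 10: P(10, 32) = 4000 and P(10, 33) = 4257; 4005 is not s-gonal.
s = 11: P(11, 30) = 3945 and P(11, 31) = 4216; 4005 is not s-gonal.
Hits: s ∈ {3, 6} → 2.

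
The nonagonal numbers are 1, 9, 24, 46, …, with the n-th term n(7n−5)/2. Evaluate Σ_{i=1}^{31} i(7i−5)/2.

35216

Σ i(7i−5)/2 = (7Σi² − 5Σi) / 2 over i = 1..31.
Σi = 496 and Σi² = 10416.
(7·10416 − 5·496) / 2 = 70432/2 = 35216.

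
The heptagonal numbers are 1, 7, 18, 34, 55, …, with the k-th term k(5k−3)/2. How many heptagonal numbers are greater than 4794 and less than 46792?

93

The n-th heptagonal number is n(5n−3)/2.
Smallest index with value > 4794: n = 45 (giving 4995).
Largest index with value < 46792: n = 137 (giving 46717).
Indices 45 through 137: 93 terms.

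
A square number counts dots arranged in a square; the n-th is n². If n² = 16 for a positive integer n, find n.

We need n² = 16, so n = √16 = 4.

4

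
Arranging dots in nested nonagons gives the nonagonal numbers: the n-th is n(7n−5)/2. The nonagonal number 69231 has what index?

141

Set n(7n−5)/2 = 69231, giving 7n² − 5n − 138462 = 0.
The discriminant is 25 + 56·69231 = 3876961, and √3876961 = 1969.
So n = (5 + 1969) / 14 = 1974/14 = 141.
Check: 141·(7·141 − 5)/2 = 69231. ✓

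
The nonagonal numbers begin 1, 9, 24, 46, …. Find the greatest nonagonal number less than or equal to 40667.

Solve n(7n−5)/2 ≤ 40667 for integer n.
n = 108 gives 40554 ≤ 40667, while n = 109 gives 41311 > 40667; so the answer is 40554.

40554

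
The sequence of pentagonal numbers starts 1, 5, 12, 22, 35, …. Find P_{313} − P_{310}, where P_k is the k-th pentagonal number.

313·(3·313 − 1)/2 = 146797 and 310·(3·310 − 1)/2 = 143995.
Difference: 146797 − 143995 = 2802.

2802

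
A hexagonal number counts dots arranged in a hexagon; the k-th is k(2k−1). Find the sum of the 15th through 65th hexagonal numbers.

Σ i(2i−1) = 2Σi² − Σi over i = 15..65.
Σi = 2145 − 105 = 2040 and Σi² = 93665 − 1015 = 92650.
2·92650 − 1·2040 = 183260.

183260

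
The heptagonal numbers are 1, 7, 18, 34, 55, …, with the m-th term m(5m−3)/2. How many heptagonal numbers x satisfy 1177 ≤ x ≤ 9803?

41

The n-th heptagonal number is n(5n−3)/2.
Smallest index with value ≥ 1177: n = 22 (giving 1177).
Largest index with value ≤ 9803: n = 62 (giving 9517).
Indices 22 through 62: 41 terms.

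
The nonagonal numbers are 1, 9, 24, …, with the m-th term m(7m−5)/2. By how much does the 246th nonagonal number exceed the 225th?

246·(7·246 − 5)/2 = 211191 and 225·(7·225 − 5)/2 = 176625.
Difference: 211191 − 176625 = 34566.

34566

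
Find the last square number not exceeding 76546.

76176

Solve n² ≤ 76546 for integer n.
n = 276 gives 76176 ≤ 76546, while n = 277 gives 76729 > 76546; so the answer is 76176.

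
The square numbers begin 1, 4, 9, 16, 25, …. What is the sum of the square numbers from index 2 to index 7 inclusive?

139

Σ_{i=2}^{7} i² = 140 − 1 = 139.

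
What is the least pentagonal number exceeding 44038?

44290

Solve n(3n−1)/2 > 44038 for integer n.
The largest n with value ≤ 44038 is 171 (since 43776 ≤ 44038 < 44290), so the first above is n = 172, value 44290.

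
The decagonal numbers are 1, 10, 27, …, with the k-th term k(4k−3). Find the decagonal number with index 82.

The 82nd decagonal number is n(4n−3) with n = 82.
82·(4·82 − 3) = 82·325 = 26650.

26650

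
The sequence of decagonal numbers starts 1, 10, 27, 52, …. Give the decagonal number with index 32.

The 32nd decagonal number is n(4n−3) with n = 32.
32·(4·32 − 3) = 32·125 = 4000.

4000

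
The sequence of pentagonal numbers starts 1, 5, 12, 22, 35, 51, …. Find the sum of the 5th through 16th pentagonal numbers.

2136

Σ i(3i−1)/2 = (3Σi² − Σi) / 2 over i = 5..16.
Σi = 136 − 10 = 126 and Σi² = 1496 − 30 = 1466.
(3·1466 − 1·126) / 2 = 4272/2 = 2136.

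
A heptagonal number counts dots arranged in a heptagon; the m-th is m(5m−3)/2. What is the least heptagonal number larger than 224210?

Solve n(5n−3)/2 > 224210 for integer n.
The largest n with value ≤ 224210 is 299 (since 223054 ≤ 224210 < 224550), so the first above is n = 300, value 224550.

224550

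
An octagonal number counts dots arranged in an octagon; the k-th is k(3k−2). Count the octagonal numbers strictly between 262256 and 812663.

The n-th octagonal number is n(3n−2).
Smallest index with value > 262256: n = 297 (giving 264033).
Largest index with value < 812663: n = 520 (giving 810160).
Indices 297 through 520: 224 terms.

224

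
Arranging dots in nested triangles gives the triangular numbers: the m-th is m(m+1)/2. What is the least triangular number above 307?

325

Solve n(n+1)/2 > 307 for integer n.
The largest n with value ≤ 307 is 24 (since 300 ≤ 307 < 325), so the first above is n = 25, value 325.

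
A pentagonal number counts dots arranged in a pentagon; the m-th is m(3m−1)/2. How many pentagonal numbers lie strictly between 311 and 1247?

14

The n-th pentagonal number is n(3n−1)/2.
Smallest index with value > 311: n = 15 (giving 330).
Largest index with value < 1247: n = 28 (giving 1162).
Indices 15 through 28: 14 terms.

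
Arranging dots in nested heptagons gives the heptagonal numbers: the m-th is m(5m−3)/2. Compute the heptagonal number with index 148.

The 148th heptagonal number is n(5n−3)/2 with n = 148.
148·(5·148 − 3)/2 = 148·737/2 = 54538.

54538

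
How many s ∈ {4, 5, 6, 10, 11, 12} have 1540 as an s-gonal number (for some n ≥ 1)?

2

s = 4: P(4, 39) = 1521 and P(4, 40) = 1600; 1540 is not s-gonal.
s = 5: P(5, 32) = 1520 and P(5, 33) = 1617; 1540 is not s-gonal.
s = 6: P(6, 28) = 1540. ✓
s = 10: P(10, 20) = 1540. ✓
s = 11: P(11, 18) = 1395 and P(11, 19) = 1558; 1540 is not s-gonal.
s = 12: P(12, 17) = 1377 and P(12, 18) = 1548; 1540 is not s-gonal.
Hits: s ∈ {6, 10} → 2.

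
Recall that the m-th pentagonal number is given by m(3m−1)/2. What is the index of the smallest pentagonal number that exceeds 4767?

Solve n(3n−1)/2 > 4767 for integer n.
The largest n with value ≤ 4767 is 56 (since 4676 ≤ 4767 < 4845), so the first above is n = 57, value 4845.

57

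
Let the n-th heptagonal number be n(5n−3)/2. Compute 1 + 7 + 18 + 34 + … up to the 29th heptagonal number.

20735

Σ i(5i−3)/2 = (5Σi² − 3Σi) / 2 over i = 1..29.
Σi = 435 and Σi² = 8555.
(5·8555 − 3·435) / 2 = 41470/2 = 20735.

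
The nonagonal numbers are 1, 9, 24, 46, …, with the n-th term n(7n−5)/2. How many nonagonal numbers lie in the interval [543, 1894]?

11

The n-th nonagonal number is n(7n−5)/2.
Smallest index with value ≥ 543: n = 13 (giving 559).
Largest index with value ≤ 1894: n = 23 (giving 1794).
Indices 13 through 23: 11 terms.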